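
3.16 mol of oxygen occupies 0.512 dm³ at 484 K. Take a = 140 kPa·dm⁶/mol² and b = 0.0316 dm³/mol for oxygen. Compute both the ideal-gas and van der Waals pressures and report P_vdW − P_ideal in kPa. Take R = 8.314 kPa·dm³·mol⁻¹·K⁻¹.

Ideal: P_ideal = nRT/V = (3.16)(8.314)(484)/0.512 = 24835.5 kPa
vdW: P = nRT/(V − nb) − a n²/V² = 12715.8/0.412144 − 1397.98/0.262144 = 30852.8 − 5332.87 = 25519.9 kPa
ΔP = 25519.9 − 24835.5 = 684 kPa

ΔP ≈ 684 kPa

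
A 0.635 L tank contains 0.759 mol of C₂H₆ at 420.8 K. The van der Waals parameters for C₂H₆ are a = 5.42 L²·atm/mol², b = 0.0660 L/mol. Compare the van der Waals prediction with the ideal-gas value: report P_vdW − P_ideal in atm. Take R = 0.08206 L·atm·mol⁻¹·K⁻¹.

ΔP ≈ -4.209 atm

Ideal: P_ideal = nRT/V = (0.759)(0.08206)(420.8)/0.635 = 41.2739 atm
vdW: P = nRT/(V − nb) − a n²/V² = 26.2089/0.584906 − 3.12236/0.403225 = 44.8087 − 7.74347 = 37.0652 atm
ΔP = 37.0652 − 41.2739 = -4.209 atm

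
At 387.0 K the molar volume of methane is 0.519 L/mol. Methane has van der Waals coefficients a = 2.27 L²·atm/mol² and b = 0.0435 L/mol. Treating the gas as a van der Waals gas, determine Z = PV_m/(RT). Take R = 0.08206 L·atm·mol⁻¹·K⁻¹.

P = RT/(V_m − b) − a/V_m² = (0.08206)(387.0)/(0.519 − 0.0435) − 2.27/(0.519)²
  = 31.757/0.47550 − 8.4274 = 66.787 − 8.4274 = 58.360 atm
Z = PV_m/(RT) = (58.360)(0.519)/((0.08206)(387.0)) = 30.289/31.757 = 0.9538

Z ≈ 0.9538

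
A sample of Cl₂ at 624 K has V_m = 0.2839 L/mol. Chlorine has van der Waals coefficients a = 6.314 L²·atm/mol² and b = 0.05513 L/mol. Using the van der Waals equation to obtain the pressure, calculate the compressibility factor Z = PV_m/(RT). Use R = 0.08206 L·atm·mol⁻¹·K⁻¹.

P = RT/(V_m − b) − a/V_m² = (0.08206)(624)/(0.2839 − 0.05513) − 6.314/(0.2839)²
  = 51.205/0.22877 − 78.338 = 223.83 − 78.338 = 145.49 atm
Z = PV_m/(RT) = (145.49)(0.2839)/((0.08206)(624)) = 41.305/51.205 = 0.8067

Z ≈ 0.8067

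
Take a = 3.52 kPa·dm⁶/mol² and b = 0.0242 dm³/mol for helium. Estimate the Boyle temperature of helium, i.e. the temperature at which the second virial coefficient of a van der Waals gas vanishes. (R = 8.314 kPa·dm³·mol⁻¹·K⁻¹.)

T_B ≈ 17.50 K

For a van der Waals gas the second virial coefficient B₂ = b − a/(RT) vanishes at T_B = a/(Rb).
T_B = 3.52/(8.314×0.0242) = 3.52/0.20120 = 17.50 K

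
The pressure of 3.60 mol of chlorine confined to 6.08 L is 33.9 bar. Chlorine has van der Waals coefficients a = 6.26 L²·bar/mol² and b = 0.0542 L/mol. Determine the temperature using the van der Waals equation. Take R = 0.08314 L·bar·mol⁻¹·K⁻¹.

T ≈ 709.7 K

T = (P + a n²/V²)(V − nb)/(nR)
P + a n²/V² = 33.9 + (6.26)(3.60)²/(6.08)² = 36.095 bar
V − nb = 6.08 − (3.60)(0.0542) = 5.8849 L
T = (36.095)(5.8849)/((3.60)(0.08314)) = 709.7 K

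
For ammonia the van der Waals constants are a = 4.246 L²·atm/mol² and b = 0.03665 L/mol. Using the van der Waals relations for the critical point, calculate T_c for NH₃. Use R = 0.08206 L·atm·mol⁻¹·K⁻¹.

T_c ≈ 418.3 K

For a van der Waals gas, T_c = 8a/(27Rb).
T_c = 8×4.246/(27×0.08206×0.03665) = 33.968/0.081202 = 418.3 K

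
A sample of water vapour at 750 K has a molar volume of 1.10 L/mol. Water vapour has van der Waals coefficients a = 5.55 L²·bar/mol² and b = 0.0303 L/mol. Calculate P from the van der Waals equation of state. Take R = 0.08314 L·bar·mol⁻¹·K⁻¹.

P = RT/(V_m − b) − a/V_m²
RT/(V_m − b) = (0.08314)(750)/(1.10 − 0.0303) = 62.355/1.0697 = 58.292 bar
a/V_m² = 5.55/(1.10)² = 4.5868 bar
P = 58.292 − 4.5868 = 53.71 bar

P ≈ 53.71 bar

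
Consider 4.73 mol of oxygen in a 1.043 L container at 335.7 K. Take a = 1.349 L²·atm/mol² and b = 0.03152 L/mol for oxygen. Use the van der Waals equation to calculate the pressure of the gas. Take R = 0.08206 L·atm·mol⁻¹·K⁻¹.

P = nRT/(V − nb) − a n²/V²
nRT/(V − nb) = (4.73)(0.08206)(335.7)/(1.043 − 4.73×0.03152) = 130.30/0.89391 = 145.76 atm
a n²/V² = (1.349)(4.73)²/(1.043)² = 27.744 atm
P = 145.76 − 27.744 = 118.0 atm

P ≈ 118.0 atm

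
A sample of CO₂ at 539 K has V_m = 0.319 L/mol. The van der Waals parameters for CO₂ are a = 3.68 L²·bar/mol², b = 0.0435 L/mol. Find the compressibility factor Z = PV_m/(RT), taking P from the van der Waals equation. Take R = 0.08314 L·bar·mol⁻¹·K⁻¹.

P = RT/(V_m − b) − a/V_m² = (0.08314)(539)/(0.319 − 0.0435) − 3.68/(0.319)²
  = 44.812/0.27550 − 36.163 = 162.66 − 36.163 = 126.50 bar
Z = PV_m/(RT) = (126.50)(0.319)/((0.08314)(539)) = 40.354/44.812 = 0.9005

Z ≈ 0.9005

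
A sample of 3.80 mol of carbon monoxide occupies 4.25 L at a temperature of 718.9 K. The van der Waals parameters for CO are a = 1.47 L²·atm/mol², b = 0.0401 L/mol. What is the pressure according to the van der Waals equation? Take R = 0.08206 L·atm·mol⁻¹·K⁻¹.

P = nRT/(V − nb) − a n²/V²
nRT/(V − nb) = (3.80)(0.08206)(718.9)/(4.25 − 3.80×0.0401) = 224.17/4.0976 = 54.708 atm
a n²/V² = (1.47)(3.80)²/(4.25)² = 1.1752 atm
P = 54.708 − 1.1752 = 53.53 atm

P ≈ 53.53 atm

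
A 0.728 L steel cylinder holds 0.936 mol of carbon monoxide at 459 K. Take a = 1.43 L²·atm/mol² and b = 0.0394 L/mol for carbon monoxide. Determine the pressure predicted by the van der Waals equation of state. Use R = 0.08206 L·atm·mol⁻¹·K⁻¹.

P = nRT/(V − nb) − a n²/V²
nRT/(V − nb) = (0.936)(0.08206)(459)/(0.728 − 0.936×0.0394) = 35.255/0.69112 = 51.011 atm
a n²/V² = (1.43)(0.936)²/(0.728)² = 2.3639 atm
P = 51.011 − 2.3639 = 48.65 atm

P ≈ 48.65 atm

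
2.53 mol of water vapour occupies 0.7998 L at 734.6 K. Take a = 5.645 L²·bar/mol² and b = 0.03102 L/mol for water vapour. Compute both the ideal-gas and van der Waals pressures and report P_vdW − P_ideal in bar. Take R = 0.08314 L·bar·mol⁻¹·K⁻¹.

ΔP ≈ -35.47 bar

Ideal: P_ideal = nRT/V = (2.53)(0.08314)(734.6)/0.7998 = 193.197 bar
vdW: P = nRT/(V − nb) − a n²/V² = 154.519/0.721319 − 36.1331/0.639680 = 214.217 − 56.4862 = 157.731 bar
ΔP = 157.731 − 193.197 = -35.47 bar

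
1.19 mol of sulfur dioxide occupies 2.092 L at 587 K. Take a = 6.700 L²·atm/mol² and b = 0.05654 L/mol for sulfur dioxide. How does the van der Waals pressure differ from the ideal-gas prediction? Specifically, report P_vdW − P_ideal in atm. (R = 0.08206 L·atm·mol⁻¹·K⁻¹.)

Ideal: P_ideal = nRT/V = (1.19)(0.08206)(587)/2.092 = 27.4003 atm
vdW: P = nRT/(V − nb) − a n²/V² = 57.3214/2.02472 − 9.48787/4.37646 = 28.3108 − 2.16793 = 26.1429 atm
ΔP = 26.1429 − 27.4003 = -1.257 atm

ΔP ≈ -1.257 atm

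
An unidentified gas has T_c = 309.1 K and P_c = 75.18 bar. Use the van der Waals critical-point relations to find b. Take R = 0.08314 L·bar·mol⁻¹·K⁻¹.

From T_c = 8a/(27Rb) and P_c = a/(27b²): b = R T_c/(8 P_c).
b = (0.08314)(309.1)/(8×75.18) = 25.699/601.44 = 0.04273 L/mol

b ≈ 0.04273 L/mol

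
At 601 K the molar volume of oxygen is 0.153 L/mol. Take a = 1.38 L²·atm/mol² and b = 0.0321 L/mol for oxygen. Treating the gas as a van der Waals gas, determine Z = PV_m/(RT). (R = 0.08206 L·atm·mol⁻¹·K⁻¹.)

P = RT/(V_m − b) − a/V_m² = (0.08206)(601)/(0.153 − 0.0321) − 1.38/(0.153)²
  = 49.318/0.12090 − 58.952 = 407.92 − 58.952 = 348.97 atm
Z = PV_m/(RT) = (348.97)(0.153)/((0.08206)(601)) = 53.392/49.318 = 1.083

Z ≈ 1.083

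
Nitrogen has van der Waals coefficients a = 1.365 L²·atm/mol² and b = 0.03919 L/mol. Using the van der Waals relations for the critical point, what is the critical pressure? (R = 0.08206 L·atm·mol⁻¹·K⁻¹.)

For a van der Waals gas, P_c = a/(27b²).
P_c = 1.365/(27×(0.03919)²) = 1.365/0.041468 = 32.92 atm

P_c ≈ 32.92 atm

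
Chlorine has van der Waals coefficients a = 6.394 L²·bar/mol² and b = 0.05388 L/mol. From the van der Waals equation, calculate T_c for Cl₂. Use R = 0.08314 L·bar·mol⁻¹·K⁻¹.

T_c ≈ 422.9 K

For a van der Waals gas, T_c = 8a/(27Rb).
T_c = 8×6.394/(27×0.08314×0.05388) = 51.152/0.12095 = 422.9 K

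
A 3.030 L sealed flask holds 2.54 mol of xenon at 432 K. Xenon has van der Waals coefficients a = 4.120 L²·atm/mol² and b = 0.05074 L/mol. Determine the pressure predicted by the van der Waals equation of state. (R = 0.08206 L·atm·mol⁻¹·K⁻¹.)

P = nRT/(V − nb) − a n²/V²
nRT/(V − nb) = (2.54)(0.08206)(432)/(3.030 − 2.54×0.05074) = 90.043/2.9011 = 31.038 atm
a n²/V² = (4.120)(2.54)²/(3.030)² = 2.8952 atm
P = 31.038 − 2.8952 = 28.14 atm

P ≈ 28.14 atm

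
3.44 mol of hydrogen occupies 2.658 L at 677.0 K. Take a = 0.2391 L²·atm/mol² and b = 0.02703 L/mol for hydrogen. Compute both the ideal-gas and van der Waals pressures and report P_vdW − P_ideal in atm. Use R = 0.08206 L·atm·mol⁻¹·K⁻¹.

ΔP ≈ 2.206 atm

Ideal: P_ideal = nRT/V = (3.44)(0.08206)(677.0)/2.658 = 71.8991 atm
vdW: P = nRT/(V − nb) − a n²/V² = 191.108/2.56502 − 2.82941/7.06496 = 74.5055 − 0.400485 = 74.1050 atm
ΔP = 74.1050 − 71.8991 = 2.206 atm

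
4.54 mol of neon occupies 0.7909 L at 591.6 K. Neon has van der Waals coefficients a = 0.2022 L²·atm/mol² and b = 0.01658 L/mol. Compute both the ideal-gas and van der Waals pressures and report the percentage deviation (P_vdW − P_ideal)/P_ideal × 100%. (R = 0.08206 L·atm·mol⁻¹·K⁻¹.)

8.13 %

Ideal: P_ideal = nRT/V = (4.54)(0.08206)(591.6)/0.7909 = 278.672 atm
vdW: P = nRT/(V − nb) − a n²/V² = 220.402/0.715627 − 4.16767/0.625523 = 307.984 − 6.66270 = 301.321 atm
% deviation = (301.321 − 278.672)/278.672 × 100% = 8.13%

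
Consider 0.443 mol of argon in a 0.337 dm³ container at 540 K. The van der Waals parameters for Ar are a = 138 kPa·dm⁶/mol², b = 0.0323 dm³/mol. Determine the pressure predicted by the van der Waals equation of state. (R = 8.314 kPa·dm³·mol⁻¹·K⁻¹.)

P ≈ 5925 kPa

P = nRT/(V − nb) − a n²/V²
nRT/(V − nb) = (0.443)(8.314)(540)/(0.337 − 0.443×0.0323) = 1988.9/0.32269 = 6163.5 kPa
a n²/V² = (138)(0.443)²/(0.337)² = 238.47 kPa
P = 6163.5 − 238.47 = 5925 kPa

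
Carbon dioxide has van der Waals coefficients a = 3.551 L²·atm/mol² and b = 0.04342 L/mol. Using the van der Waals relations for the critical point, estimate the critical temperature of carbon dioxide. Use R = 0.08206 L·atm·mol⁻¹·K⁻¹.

T_c ≈ 295.3 K

For a van der Waals gas, T_c = 8a/(27Rb).
T_c = 8×3.551/(27×0.08206×0.04342) = 28.408/0.096202 = 295.3 K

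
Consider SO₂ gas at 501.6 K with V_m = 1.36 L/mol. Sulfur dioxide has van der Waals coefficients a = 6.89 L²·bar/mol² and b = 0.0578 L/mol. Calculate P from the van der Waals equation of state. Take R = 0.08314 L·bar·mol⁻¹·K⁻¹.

P ≈ 28.30 bar

P = RT/(V_m − b) − a/V_m²
RT/(V_m − b) = (0.08314)(501.6)/(1.36 − 0.0578) = 41.703/1.3022 = 32.025 bar
a/V_m² = 6.89/(1.36)² = 3.7251 bar
P = 32.025 − 3.7251 = 28.30 bar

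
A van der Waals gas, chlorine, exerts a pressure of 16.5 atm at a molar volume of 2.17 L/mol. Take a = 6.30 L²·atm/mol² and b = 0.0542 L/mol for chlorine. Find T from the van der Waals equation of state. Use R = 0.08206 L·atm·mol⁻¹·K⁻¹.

T ≈ 459.9 K

T = (P + a/V_m²)(V_m − b)/R
P + a/V_m² = 16.5 + 6.30/(2.17)² = 17.838 atm
V_m − b = 2.17 − 0.0542 = 2.1158 L/mol
T = (17.838)(2.1158)/0.08206 = 459.9 K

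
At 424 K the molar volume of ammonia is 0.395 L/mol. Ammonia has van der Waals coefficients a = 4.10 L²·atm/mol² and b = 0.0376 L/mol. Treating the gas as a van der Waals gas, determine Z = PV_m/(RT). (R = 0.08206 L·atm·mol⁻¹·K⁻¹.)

P = RT/(V_m − b) − a/V_m² = (0.08206)(424)/(0.395 − 0.0376) − 4.10/(0.395)²
  = 34.793/0.35740 − 26.278 = 97.350 − 26.278 = 71.072 atm
Z = PV_m/(RT) = (71.072)(0.395)/((0.08206)(424)) = 28.073/34.793 = 0.8069

Z ≈ 0.8069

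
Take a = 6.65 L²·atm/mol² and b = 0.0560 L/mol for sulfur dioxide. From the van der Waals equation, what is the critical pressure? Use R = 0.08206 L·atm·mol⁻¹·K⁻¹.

For a van der Waals gas, P_c = a/(27b²).
P_c = 6.65/(27×(0.0560)²) = 6.65/0.084672 = 78.54 atm

P_c ≈ 78.54 atm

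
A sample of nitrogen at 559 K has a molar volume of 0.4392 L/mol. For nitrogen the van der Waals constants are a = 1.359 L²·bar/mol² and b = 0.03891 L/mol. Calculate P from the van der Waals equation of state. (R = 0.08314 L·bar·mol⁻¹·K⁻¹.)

P = RT/(V_m − b) − a/V_m²
RT/(V_m − b) = (0.08314)(559)/(0.4392 − 0.03891) = 46.475/0.40029 = 116.10 bar
a/V_m² = 1.359/(0.4392)² = 7.0452 bar
P = 116.10 − 7.0452 = 109.1 bar

P ≈ 109.1 bar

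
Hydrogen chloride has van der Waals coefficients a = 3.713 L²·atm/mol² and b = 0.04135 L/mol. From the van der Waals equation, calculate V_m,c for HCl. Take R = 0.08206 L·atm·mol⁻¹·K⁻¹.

For a van der Waals gas, V_m,c = 3b.
V_m,c = 3×0.04135 = 0.1241 L/mol

V_m,c ≈ 0.1241 L/mol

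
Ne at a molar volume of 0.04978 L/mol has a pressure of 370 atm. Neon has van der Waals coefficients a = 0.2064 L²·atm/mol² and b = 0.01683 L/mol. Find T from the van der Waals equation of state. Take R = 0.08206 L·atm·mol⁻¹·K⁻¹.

T = (P + a/V_m²)(V_m − b)/R
P + a/V_m² = 370 + 0.2064/(0.04978)² = 453.29 atm
V_m − b = 0.04978 − 0.01683 = 0.032950 L/mol
T = (453.29)(0.032950)/0.08206 = 182.0 K

T ≈ 182.0 K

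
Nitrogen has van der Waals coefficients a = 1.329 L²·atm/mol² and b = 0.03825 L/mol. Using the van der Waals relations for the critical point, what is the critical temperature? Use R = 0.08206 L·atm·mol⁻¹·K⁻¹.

For a van der Waals gas, T_c = 8a/(27Rb).
T_c = 8×1.329/(27×0.08206×0.03825) = 10.632/0.084747 = 125.5 K

T_c ≈ 125.5 K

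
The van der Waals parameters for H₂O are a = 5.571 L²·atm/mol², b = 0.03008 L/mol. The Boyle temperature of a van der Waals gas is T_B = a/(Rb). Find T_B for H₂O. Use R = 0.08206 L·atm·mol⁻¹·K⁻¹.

For a van der Waals gas the second virial coefficient B₂ = b − a/(RT) vanishes at T_B = a/(Rb).
T_B = 5.571/(0.08206×0.03008) = 5.571/0.0024684 = 2257 K

T_B ≈ 2257 K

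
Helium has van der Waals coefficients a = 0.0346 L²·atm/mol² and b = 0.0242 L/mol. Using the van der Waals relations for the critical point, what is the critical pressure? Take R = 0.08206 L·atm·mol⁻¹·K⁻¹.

For a van der Waals gas, P_c = a/(27b²).
P_c = 0.0346/(27×(0.0242)²) = 0.0346/0.015812 = 2.188 atm

P_c ≈ 2.188 atm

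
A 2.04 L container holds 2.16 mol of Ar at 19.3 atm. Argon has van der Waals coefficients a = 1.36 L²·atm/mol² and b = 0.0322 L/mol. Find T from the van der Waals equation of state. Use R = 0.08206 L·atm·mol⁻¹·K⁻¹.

T ≈ 231.5 K

T = (P + a n²/V²)(V − nb)/(nR)
P + a n²/V² = 19.3 + (1.36)(2.16)²/(2.04)² = 20.825 atm
V − nb = 2.04 − (2.16)(0.0322) = 1.9704 L
T = (20.825)(1.9704)/((2.16)(0.08206)) = 231.5 K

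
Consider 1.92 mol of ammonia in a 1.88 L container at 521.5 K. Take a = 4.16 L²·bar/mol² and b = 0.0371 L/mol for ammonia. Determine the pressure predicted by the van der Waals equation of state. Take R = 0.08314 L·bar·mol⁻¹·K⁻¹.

P ≈ 41.68 bar

P = nRT/(V − nb) − a n²/V²
nRT/(V − nb) = (1.92)(0.08314)(521.5)/(1.88 − 1.92×0.0371) = 83.246/1.8088 = 46.023 bar
a n²/V² = (4.16)(1.92)²/(1.88)² = 4.3389 bar
P = 46.023 − 4.3389 = 41.68 bar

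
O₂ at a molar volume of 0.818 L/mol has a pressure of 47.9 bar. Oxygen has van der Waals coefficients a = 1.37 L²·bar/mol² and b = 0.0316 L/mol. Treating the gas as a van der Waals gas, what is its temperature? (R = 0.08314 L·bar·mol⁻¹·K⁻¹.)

T = (P + a/V_m²)(V_m − b)/R
P + a/V_m² = 47.9 + 1.37/(0.818)² = 49.947 bar
V_m − b = 0.818 − 0.0316 = 0.78640 L/mol
T = (49.947)(0.78640)/0.08314 = 472.4 K

T ≈ 472.4 K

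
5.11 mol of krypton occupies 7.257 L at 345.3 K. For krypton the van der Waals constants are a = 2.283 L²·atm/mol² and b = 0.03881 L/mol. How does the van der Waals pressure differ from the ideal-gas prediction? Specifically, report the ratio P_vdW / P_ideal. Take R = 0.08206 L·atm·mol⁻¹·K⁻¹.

P_vdW / P_ideal ≈ 0.9714

Ideal: P_ideal = nRT/V = (5.11)(0.08206)(345.3)/7.257 = 19.9522 atm
vdW: P = nRT/(V − nb) − a n²/V² = 144.793/7.05868 − 59.6139/52.6640 = 20.5128 − 1.13197 = 19.3808 atm
Ratio = 19.3808/19.9522 = 0.9714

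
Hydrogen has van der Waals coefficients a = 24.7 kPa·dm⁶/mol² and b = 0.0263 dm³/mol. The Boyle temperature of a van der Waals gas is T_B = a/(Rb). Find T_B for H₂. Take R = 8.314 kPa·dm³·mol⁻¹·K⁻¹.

For a van der Waals gas the second virial coefficient B₂ = b − a/(RT) vanishes at T_B = a/(Rb).
T_B = 24.7/(8.314×0.0263) = 24.7/0.21866 = 113.0 K

T_B ≈ 113.0 K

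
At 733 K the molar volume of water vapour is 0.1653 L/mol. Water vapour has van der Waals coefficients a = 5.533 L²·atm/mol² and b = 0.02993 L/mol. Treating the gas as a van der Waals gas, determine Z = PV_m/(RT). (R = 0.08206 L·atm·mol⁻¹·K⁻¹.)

P = RT/(V_m − b) − a/V_m² = (0.08206)(733)/(0.1653 − 0.02993) − 5.533/(0.1653)²
  = 60.150/0.13537 − 202.50 = 444.34 − 202.50 = 241.84 atm
Z = PV_m/(RT) = (241.84)(0.1653)/((0.08206)(733)) = 39.976/60.150 = 0.6646

Z ≈ 0.6646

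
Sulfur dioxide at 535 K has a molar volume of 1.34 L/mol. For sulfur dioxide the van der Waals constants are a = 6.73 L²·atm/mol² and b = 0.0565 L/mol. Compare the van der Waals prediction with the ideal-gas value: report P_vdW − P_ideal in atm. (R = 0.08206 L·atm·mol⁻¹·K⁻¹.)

Ideal: P_ideal = RT/V_m = (0.08206)(535)/1.34 = 32.7628 atm
vdW: P = RT/(V_m − b) − a/V_m² = 43.9021/1.28350 − 6.73/1.79560 = 34.2050 − 3.74805 = 30.4570 atm
ΔP = 30.4570 − 32.7628 = -2.306 atm

ΔP ≈ -2.306 atm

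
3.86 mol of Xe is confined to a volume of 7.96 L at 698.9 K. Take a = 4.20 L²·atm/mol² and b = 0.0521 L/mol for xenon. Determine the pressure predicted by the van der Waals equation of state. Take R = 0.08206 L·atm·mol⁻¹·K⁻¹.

P = nRT/(V − nb) − a n²/V²
nRT/(V − nb) = (3.86)(0.08206)(698.9)/(7.96 − 3.86×0.0521) = 221.38/7.7589 = 28.532 atm
a n²/V² = (4.20)(3.86)²/(7.96)² = 0.98764 atm
P = 28.532 − 0.98764 = 27.54 atm

P ≈ 27.54 atm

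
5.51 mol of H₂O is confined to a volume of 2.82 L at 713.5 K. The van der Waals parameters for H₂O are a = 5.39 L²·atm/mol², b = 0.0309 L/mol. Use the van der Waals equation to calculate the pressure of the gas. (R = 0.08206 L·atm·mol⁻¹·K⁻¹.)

P ≈ 101.2 atm

P = nRT/(V − nb) − a n²/V²
nRT/(V − nb) = (5.51)(0.08206)(713.5)/(2.82 − 5.51×0.0309) = 322.61/2.6497 = 121.75 atm
a n²/V² = (5.39)(5.51)²/(2.82)² = 20.578 atm
P = 121.75 − 20.578 = 101.2 atm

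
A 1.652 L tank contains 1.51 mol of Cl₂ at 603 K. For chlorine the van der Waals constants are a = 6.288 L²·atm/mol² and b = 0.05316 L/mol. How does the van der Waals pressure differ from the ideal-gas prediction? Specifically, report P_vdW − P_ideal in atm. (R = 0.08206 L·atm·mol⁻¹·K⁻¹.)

ΔP ≈ -2.944 atm

Ideal: P_ideal = nRT/V = (1.51)(0.08206)(603)/1.652 = 45.2289 atm
vdW: P = nRT/(V − nb) − a n²/V² = 74.7181/1.57173 − 14.3373/2.72910 = 47.5388 − 5.25349 = 42.2853 atm
ΔP = 42.2853 − 45.2289 = -2.944 atm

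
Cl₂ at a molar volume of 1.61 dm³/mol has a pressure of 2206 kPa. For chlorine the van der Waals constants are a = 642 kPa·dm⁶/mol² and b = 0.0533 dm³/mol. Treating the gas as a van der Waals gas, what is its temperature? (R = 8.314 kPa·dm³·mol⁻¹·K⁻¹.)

T = (P + a/V_m²)(V_m − b)/R
P + a/V_m² = 2206 + 642/(1.61)² = 2453.7 kPa
V_m − b = 1.61 − 0.0533 = 1.5567 dm³/mol
T = (2453.7)(1.5567)/8.314 = 459.4 K

T ≈ 459.4 K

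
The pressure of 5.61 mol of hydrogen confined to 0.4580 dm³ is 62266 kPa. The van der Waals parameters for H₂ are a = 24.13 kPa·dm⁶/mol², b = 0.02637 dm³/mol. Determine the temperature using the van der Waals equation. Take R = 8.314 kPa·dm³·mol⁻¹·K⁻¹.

T ≈ 438.0 K

T = (P + a n²/V²)(V − nb)/(nR)
P + a n²/V² = 62266 + (24.13)(5.61)²/(0.4580)² = 65886 kPa
V − nb = 0.4580 − (5.61)(0.02637) = 0.31006 dm³
T = (65886)(0.31006)/((5.61)(8.314)) = 438.0 K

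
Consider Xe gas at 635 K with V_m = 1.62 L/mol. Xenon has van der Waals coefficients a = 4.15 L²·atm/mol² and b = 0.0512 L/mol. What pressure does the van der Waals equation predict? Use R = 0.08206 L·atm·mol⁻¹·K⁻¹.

P = RT/(V_m − b) − a/V_m²
RT/(V_m − b) = (0.08206)(635)/(1.62 − 0.0512) = 52.108/1.5688 = 33.215 atm
a/V_m² = 4.15/(1.62)² = 1.5813 atm
P = 33.215 − 1.5813 = 31.63 atm

P ≈ 31.63 atm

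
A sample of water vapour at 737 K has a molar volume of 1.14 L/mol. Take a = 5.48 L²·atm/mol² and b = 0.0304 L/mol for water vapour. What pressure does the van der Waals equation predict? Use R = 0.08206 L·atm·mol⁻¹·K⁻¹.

P ≈ 50.29 atm

P = RT/(V_m − b) − a/V_m²
RT/(V_m − b) = (0.08206)(737)/(1.14 − 0.0304) = 60.478/1.1096 = 54.504 atm
a/V_m² = 5.48/(1.14)² = 4.2167 atm
P = 54.504 − 4.2167 = 50.29 atm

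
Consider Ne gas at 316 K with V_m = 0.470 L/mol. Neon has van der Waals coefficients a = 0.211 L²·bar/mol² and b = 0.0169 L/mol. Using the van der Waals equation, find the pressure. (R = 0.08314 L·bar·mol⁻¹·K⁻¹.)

P ≈ 57.03 bar

P = RT/(V_m − b) − a/V_m²
RT/(V_m − b) = (0.08314)(316)/(0.470 − 0.0169) = 26.272/0.45310 = 57.983 bar
a/V_m² = 0.211/(0.470)² = 0.95518 bar
P = 57.983 − 0.95518 = 57.03 bar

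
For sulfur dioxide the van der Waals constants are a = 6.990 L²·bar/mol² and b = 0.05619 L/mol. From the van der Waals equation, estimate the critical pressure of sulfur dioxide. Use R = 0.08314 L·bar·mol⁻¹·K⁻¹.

P_c ≈ 82.00 bar

For a van der Waals gas, P_c = a/(27b²).
P_c = 6.990/(27×(0.05619)²) = 6.990/0.085248 = 82.00 bar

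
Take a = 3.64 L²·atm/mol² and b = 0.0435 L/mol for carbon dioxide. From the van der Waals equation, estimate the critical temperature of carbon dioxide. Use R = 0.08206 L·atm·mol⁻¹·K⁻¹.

For a van der Waals gas, T_c = 8a/(27Rb).
T_c = 8×3.64/(27×0.08206×0.0435) = 29.120/0.096379 = 302.1 K

T_c ≈ 302.1 K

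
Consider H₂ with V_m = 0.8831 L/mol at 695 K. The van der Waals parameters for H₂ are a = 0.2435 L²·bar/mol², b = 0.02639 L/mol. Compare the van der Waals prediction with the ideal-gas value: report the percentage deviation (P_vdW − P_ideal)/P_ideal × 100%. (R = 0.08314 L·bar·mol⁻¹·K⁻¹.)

Ideal: P_ideal = RT/V_m = (0.08314)(695)/0.8831 = 65.4312 bar
vdW: P = RT/(V_m − b) − a/V_m² = 57.7823/0.856710 − 0.2435/0.779866 = 67.4467 − 0.312233 = 67.1345 bar
% deviation = (67.1345 − 65.4312)/65.4312 × 100% = 2.60%

2.60 %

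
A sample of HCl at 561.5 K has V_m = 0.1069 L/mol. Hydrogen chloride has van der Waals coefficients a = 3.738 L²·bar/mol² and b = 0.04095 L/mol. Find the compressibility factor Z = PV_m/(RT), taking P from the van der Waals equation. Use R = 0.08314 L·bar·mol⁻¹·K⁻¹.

P = RT/(V_m − b) − a/V_m² = (0.08314)(561.5)/(0.1069 − 0.04095) − 3.738/(0.1069)²
  = 46.683/0.065950 − 327.10 = 707.85 − 327.10 = 380.75 bar
Z = PV_m/(RT) = (380.75)(0.1069)/((0.08314)(561.5)) = 40.702/46.683 = 0.8719

Z ≈ 0.8719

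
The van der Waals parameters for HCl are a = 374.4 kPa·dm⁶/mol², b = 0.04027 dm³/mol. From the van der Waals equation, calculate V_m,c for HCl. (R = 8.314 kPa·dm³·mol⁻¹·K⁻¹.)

For a van der Waals gas, V_m,c = 3b.
V_m,c = 3×0.04027 = 0.1208 dm³/mol

V_m,c ≈ 0.1208 dm³/mol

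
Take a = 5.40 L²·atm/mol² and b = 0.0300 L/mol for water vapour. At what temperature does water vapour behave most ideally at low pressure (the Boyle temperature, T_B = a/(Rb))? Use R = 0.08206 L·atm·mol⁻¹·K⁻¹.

T_B ≈ 2194 K

For a van der Waals gas the second virial coefficient B₂ = b − a/(RT) vanishes at T_B = a/(Rb).
T_B = 5.40/(0.08206×0.0300) = 5.40/0.0024618 = 2194 K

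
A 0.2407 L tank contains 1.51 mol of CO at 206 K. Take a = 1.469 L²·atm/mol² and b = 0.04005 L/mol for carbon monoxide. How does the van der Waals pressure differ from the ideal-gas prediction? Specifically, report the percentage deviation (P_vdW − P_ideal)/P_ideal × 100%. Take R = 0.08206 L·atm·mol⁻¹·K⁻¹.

-20.96 %

Ideal: P_ideal = nRT/V = (1.51)(0.08206)(206)/0.2407 = 106.047 atm
vdW: P = nRT/(V − nb) − a n²/V² = 25.5256/0.180225 − 3.34947/0.0579365 = 141.632 − 57.8128 = 83.819 atm
% deviation = (83.819 − 106.047)/106.047 × 100% = -20.96%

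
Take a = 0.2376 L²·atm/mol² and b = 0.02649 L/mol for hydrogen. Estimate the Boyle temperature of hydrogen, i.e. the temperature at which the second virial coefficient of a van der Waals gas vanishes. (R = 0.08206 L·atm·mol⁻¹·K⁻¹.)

For a van der Waals gas the second virial coefficient B₂ = b − a/(RT) vanishes at T_B = a/(Rb).
T_B = 0.2376/(0.08206×0.02649) = 0.2376/0.0021738 = 109.3 K

T_B ≈ 109.3 K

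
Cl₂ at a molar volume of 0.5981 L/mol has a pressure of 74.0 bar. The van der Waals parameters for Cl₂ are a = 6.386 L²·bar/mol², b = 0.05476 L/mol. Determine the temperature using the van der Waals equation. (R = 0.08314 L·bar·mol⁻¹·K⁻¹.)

T = (P + a/V_m²)(V_m − b)/R
P + a/V_m² = 74.0 + 6.386/(0.5981)² = 91.852 bar
V_m − b = 0.5981 − 0.05476 = 0.54334 L/mol
T = (91.852)(0.54334)/0.08314 = 600.3 K

T ≈ 600.3 K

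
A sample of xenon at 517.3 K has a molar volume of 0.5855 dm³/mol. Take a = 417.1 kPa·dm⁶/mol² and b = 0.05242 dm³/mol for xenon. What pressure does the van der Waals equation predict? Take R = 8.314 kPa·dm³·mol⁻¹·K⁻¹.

P = RT/(V_m − b) − a/V_m²
RT/(V_m − b) = (8.314)(517.3)/(0.5855 − 0.05242) = 4300.8/0.53308 = 8067.8 kPa
a/V_m² = 417.1/(0.5855)² = 1216.7 kPa
P = 8067.8 − 1216.7 = 6851 kPa

P ≈ 6851 kPa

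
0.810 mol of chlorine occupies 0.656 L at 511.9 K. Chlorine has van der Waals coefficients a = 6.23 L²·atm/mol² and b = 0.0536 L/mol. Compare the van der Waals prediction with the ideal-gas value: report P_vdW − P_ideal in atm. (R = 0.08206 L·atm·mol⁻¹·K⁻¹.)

Ideal: P_ideal = nRT/V = (0.810)(0.08206)(511.9)/0.656 = 51.8678 atm
vdW: P = nRT/(V − nb) − a n²/V² = 34.0253/0.612584 − 4.08750/0.430336 = 55.5439 − 9.49839 = 46.0455 atm
ΔP = 46.0455 − 51.8678 = -5.822 atm

ΔP ≈ -5.822 atm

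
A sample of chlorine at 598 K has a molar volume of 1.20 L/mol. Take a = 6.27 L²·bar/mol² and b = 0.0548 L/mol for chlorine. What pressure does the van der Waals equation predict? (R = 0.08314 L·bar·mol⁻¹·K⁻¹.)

P = RT/(V_m − b) − a/V_m²
RT/(V_m − b) = (0.08314)(598)/(1.20 − 0.0548) = 49.718/1.1452 = 43.414 bar
a/V_m² = 6.27/(1.20)² = 4.3542 bar
P = 43.414 − 4.3542 = 39.06 bar

P ≈ 39.06 bar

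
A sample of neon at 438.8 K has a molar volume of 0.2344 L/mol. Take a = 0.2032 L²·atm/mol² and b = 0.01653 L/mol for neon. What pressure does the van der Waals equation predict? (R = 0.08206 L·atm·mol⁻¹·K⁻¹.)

P ≈ 161.6 atm

P = RT/(V_m − b) − a/V_m²
RT/(V_m − b) = (0.08206)(438.8)/(0.2344 − 0.01653) = 36.008/0.21787 = 165.27 atm
a/V_m² = 0.2032/(0.2344)² = 3.6984 atm
P = 165.27 − 3.6984 = 161.6 atm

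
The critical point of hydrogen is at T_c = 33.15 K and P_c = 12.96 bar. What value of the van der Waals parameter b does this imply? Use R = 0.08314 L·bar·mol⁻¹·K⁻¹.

b ≈ 0.02658 L/mol

From T_c = 8a/(27Rb) and P_c = a/(27b²): b = R T_c/(8 P_c).
b = (0.08314)(33.15)/(8×12.96) = 2.7561/103.68 = 0.02658 L/mol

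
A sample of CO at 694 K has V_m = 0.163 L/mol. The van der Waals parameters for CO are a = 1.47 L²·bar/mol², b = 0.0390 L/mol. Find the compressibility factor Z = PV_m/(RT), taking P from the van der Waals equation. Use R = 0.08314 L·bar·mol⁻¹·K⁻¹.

Z ≈ 1.158

P = RT/(V_m − b) − a/V_m² = (0.08314)(694)/(0.163 − 0.0390) − 1.47/(0.163)²
  = 57.699/0.12400 − 55.328 = 465.31 − 55.328 = 409.98 bar
Z = PV_m/(RT) = (409.98)(0.163)/((0.08314)(694)) = 66.827/57.699 = 1.158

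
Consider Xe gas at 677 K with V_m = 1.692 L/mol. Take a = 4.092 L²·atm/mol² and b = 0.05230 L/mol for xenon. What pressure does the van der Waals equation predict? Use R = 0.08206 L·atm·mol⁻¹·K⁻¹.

P ≈ 32.45 atm

P = RT/(V_m − b) − a/V_m²
RT/(V_m − b) = (0.08206)(677)/(1.692 − 0.05230) = 55.555/1.6397 = 33.881 atm
a/V_m² = 4.092/(1.692)² = 1.4293 atm
P = 33.881 − 1.4293 = 32.45 atm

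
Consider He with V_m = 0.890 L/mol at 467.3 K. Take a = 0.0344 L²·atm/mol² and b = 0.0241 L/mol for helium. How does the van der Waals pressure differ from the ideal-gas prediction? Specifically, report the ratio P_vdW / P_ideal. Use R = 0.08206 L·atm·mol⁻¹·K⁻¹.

P_vdW / P_ideal ≈ 1.027

Ideal: P_ideal = RT/V_m = (0.08206)(467.3)/0.890 = 43.0861 atm
vdW: P = RT/(V_m − b) − a/V_m² = 38.3466/0.865900 − 0.0344/0.792100 = 44.2853 − 0.0434289 = 44.2419 atm
Ratio = 44.2419/43.0861 = 1.027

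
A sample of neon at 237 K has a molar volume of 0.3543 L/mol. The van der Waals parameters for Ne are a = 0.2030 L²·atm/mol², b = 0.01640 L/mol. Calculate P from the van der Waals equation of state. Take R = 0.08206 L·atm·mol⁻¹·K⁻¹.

P ≈ 55.94 atm

P = RT/(V_m − b) − a/V_m²
RT/(V_m − b) = (0.08206)(237)/(0.3543 − 0.01640) = 19.448/0.33790 = 57.555 atm
a/V_m² = 0.2030/(0.3543)² = 1.6172 atm
P = 57.555 − 1.6172 = 55.94 atm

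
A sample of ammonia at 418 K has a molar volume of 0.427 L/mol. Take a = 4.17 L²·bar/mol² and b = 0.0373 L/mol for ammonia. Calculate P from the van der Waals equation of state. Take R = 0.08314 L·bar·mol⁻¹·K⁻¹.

P ≈ 66.31 bar

P = RT/(V_m − b) − a/V_m²
RT/(V_m − b) = (0.08314)(418)/(0.427 − 0.0373) = 34.753/0.38970 = 89.179 bar
a/V_m² = 4.17/(0.427)² = 22.871 bar
P = 89.179 − 22.871 = 66.31 bar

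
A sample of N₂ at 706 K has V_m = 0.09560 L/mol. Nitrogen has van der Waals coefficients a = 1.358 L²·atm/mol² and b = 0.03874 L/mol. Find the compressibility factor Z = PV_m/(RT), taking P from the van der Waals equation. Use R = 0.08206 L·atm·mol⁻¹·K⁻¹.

Z ≈ 1.436

P = RT/(V_m − b) − a/V_m² = (0.08206)(706)/(0.09560 − 0.03874) − 1.358/(0.09560)²
  = 57.934/0.056860 − 148.59 = 1018.9 − 148.59 = 870.3 atm
Z = PV_m/(RT) = (870.3)(0.09560)/((0.08206)(706)) = 83.201/57.934 = 1.436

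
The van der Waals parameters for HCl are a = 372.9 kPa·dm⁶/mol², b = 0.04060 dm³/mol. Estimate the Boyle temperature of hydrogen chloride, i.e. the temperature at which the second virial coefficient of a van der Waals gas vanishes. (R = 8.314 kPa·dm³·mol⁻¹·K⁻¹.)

For a van der Waals gas the second virial coefficient B₂ = b − a/(RT) vanishes at T_B = a/(Rb).
T_B = 372.9/(8.314×0.04060) = 372.9/0.33755 = 1105 K

T_B ≈ 1105 K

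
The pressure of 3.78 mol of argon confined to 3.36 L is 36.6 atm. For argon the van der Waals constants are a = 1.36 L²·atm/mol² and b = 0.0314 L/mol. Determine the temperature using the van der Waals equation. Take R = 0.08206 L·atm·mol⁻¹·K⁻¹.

T ≈ 400.4 K

T = (P + a n²/V²)(V − nb)/(nR)
P + a n²/V² = 36.6 + (1.36)(3.78)²/(3.36)² = 38.321 atm
V − nb = 3.36 − (3.78)(0.0314) = 3.2413 L
T = (38.321)(3.2413)/((3.78)(0.08206)) = 400.4 K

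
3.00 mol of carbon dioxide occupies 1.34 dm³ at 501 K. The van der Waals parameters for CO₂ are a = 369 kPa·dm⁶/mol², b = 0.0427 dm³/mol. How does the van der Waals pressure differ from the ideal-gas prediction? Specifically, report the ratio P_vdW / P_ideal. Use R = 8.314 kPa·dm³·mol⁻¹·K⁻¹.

Ideal: P_ideal = nRT/V = (3.00)(8.314)(501)/1.34 = 9325.33 kPa
vdW: P = nRT/(V − nb) − a n²/V² = 12495.9/1.21190 − 3321.00/1.79560 = 10311.0 − 1849.52 = 8461.5 kPa
Ratio = 8461.5/9325.33 = 0.9074

P_vdW / P_ideal ≈ 0.9074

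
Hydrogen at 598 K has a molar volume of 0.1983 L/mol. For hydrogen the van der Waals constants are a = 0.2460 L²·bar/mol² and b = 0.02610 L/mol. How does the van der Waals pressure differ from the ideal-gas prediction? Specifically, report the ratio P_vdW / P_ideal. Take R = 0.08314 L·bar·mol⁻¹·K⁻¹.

Ideal: P_ideal = RT/V_m = (0.08314)(598)/0.1983 = 250.720 bar
vdW: P = RT/(V_m − b) − a/V_m² = 49.7177/0.172200 − 0.2460/0.0393229 = 288.721 − 6.25590 = 282.465 bar
Ratio = 282.465/250.720 = 1.127

P_vdW / P_ideal ≈ 1.127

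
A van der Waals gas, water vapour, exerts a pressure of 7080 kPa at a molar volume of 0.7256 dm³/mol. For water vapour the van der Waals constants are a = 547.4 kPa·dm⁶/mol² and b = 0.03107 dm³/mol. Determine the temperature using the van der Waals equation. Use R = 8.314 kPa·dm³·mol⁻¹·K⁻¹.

T = (P + a/V_m²)(V_m − b)/R
P + a/V_m² = 7080 + 547.4/(0.7256)² = 8119.7 kPa
V_m − b = 0.7256 − 0.03107 = 0.69453 dm³/mol
T = (8119.7)(0.69453)/8.314 = 678.3 K

T ≈ 678.3 K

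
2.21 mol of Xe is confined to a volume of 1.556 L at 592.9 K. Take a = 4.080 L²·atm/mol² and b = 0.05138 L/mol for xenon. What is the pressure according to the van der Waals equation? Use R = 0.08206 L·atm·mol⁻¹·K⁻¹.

P ≈ 66.31 atm

P = nRT/(V − nb) − a n²/V²
nRT/(V − nb) = (2.21)(0.08206)(592.9)/(1.556 − 2.21×0.05138) = 107.52/1.4425 = 74.537 atm
a n²/V² = (4.080)(2.21)²/(1.556)² = 8.2305 atm
P = 74.537 − 8.2305 = 66.31 atm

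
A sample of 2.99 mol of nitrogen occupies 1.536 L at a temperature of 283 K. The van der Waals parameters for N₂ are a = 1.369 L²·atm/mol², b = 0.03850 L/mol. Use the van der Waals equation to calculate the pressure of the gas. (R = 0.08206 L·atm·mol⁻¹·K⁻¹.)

P = nRT/(V − nb) − a n²/V²
nRT/(V − nb) = (2.99)(0.08206)(283)/(1.536 − 2.99×0.03850) = 69.437/1.4209 = 48.868 atm
a n²/V² = (1.369)(2.99)²/(1.536)² = 5.1876 atm
P = 48.868 − 5.1876 = 43.68 atm

P ≈ 43.68 atm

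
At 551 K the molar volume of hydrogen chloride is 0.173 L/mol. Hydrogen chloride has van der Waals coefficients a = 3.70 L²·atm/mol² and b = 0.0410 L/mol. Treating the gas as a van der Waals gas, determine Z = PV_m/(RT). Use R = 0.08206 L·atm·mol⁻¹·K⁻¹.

P = RT/(V_m − b) − a/V_m² = (0.08206)(551)/(0.173 − 0.0410) − 3.70/(0.173)²
  = 45.215/0.13200 − 123.63 = 342.54 − 123.63 = 218.91 atm
Z = PV_m/(RT) = (218.91)(0.173)/((0.08206)(551)) = 37.871/45.215 = 0.8376

Z ≈ 0.8376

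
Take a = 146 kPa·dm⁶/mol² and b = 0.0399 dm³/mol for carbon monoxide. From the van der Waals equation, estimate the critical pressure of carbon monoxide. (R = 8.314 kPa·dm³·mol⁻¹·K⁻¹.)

P_c ≈ 3397 kPa

For a van der Waals gas, P_c = a/(27b²).
P_c = 146/(27×(0.0399)²) = 146/0.042984 = 3397 kPa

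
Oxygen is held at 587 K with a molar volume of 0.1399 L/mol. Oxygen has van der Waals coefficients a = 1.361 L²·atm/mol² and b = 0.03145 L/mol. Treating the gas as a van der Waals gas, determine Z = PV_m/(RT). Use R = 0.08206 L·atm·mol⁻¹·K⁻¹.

P = RT/(V_m − b) − a/V_m² = (0.08206)(587)/(0.1399 − 0.03145) − 1.361/(0.1399)²
  = 48.169/0.10845 − 69.538 = 444.16 − 69.538 = 374.62 atm
Z = PV_m/(RT) = (374.62)(0.1399)/((0.08206)(587)) = 52.409/48.169 = 1.088

Z ≈ 1.088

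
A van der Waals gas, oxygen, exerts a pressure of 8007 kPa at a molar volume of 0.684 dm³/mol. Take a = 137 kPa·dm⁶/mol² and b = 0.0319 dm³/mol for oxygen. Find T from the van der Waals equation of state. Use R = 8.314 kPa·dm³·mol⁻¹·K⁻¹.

T ≈ 651.0 K

T = (P + a/V_m²)(V_m − b)/R
P + a/V_m² = 8007 + 137/(0.684)² = 8299.8 kPa
V_m − b = 0.684 − 0.0319 = 0.65210 dm³/mol
T = (8299.8)(0.65210)/8.314 = 651.0 K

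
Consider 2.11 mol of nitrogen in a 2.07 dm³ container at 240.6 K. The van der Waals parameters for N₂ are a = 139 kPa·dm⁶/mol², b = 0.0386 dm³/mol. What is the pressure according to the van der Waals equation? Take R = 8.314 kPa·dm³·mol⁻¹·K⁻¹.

P = nRT/(V − nb) − a n²/V²
nRT/(V − nb) = (2.11)(8.314)(240.6)/(2.07 − 2.11×0.0386) = 4220.7/1.9886 = 2122.4 kPa
a n²/V² = (139)(2.11)²/(2.07)² = 144.42 kPa
P = 2122.4 − 144.42 = 1978 kPa

P ≈ 1978 kPa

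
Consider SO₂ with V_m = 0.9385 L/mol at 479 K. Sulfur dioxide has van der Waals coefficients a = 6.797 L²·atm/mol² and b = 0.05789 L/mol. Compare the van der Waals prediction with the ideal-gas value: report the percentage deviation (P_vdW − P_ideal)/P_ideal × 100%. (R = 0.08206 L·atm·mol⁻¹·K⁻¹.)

-11.85 %

Ideal: P_ideal = RT/V_m = (0.08206)(479)/0.9385 = 41.8825 atm
vdW: P = RT/(V_m − b) − a/V_m² = 39.3067/0.880610 − 6.797/0.880782 = 44.6358 − 7.71701 = 36.9188 atm
% deviation = (36.9188 − 41.8825)/41.8825 × 100% = -11.85%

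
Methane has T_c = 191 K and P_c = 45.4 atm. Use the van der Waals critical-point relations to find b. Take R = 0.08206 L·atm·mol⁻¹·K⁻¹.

b ≈ 0.04315 L/mol

From T_c = 8a/(27Rb) and P_c = a/(27b²): b = R T_c/(8 P_c).
b = (0.08206)(191)/(8×45.4) = 15.673/363.20 = 0.04315 L/mol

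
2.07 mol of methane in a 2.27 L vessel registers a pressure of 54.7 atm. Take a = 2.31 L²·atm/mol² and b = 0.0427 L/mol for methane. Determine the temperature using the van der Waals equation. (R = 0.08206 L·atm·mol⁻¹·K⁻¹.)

T ≈ 727.2 K

T = (P + a n²/V²)(V − nb)/(nR)
P + a n²/V² = 54.7 + (2.31)(2.07)²/(2.27)² = 56.621 atm
V − nb = 2.27 − (2.07)(0.0427) = 2.1816 L
T = (56.621)(2.1816)/((2.07)(0.08206)) = 727.2 K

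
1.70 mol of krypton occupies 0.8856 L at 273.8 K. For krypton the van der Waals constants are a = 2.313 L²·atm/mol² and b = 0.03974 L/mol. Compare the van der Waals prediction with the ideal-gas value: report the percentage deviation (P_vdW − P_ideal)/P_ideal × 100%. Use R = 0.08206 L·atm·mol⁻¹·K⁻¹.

Ideal: P_ideal = nRT/V = (1.70)(0.08206)(273.8)/0.8856 = 43.1297 atm
vdW: P = nRT/(V − nb) − a n²/V² = 38.1956/0.818042 − 6.68457/0.784287 = 46.6915 − 8.52312 = 38.1684 atm
% deviation = (38.1684 − 43.1297)/43.1297 × 100% = -11.50%

-11.50 %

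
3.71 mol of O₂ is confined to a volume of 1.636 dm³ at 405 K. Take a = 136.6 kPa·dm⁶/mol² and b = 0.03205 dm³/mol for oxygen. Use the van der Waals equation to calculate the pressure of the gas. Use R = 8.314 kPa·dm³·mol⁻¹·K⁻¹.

P ≈ 7532 kPa

P = nRT/(V − nb) − a n²/V²
nRT/(V − nb) = (3.71)(8.314)(405)/(1.636 − 3.71×0.03205) = 12492/1.5171 = 8234.1 kPa
a n²/V² = (136.6)(3.71)²/(1.636)² = 702.48 kPa
P = 8234.1 − 702.48 = 7532 kPa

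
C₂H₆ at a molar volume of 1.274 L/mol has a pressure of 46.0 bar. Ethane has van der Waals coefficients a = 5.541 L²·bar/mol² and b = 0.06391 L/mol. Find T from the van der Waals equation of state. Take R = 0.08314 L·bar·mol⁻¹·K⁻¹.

T ≈ 719.2 K

T = (P + a/V_m²)(V_m − b)/R
P + a/V_m² = 46.0 + 5.541/(1.274)² = 49.414 bar
V_m − b = 1.274 − 0.06391 = 1.2101 L/mol
T = (49.414)(1.2101)/0.08314 = 719.2 K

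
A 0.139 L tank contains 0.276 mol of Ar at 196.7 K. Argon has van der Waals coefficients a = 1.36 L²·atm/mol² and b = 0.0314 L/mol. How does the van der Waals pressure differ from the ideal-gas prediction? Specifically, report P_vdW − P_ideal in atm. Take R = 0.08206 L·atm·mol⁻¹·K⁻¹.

ΔP ≈ -3.231 atm

Ideal: P_ideal = nRT/V = (0.276)(0.08206)(196.7)/0.139 = 32.0502 atm
vdW: P = nRT/(V − nb) − a n²/V² = 4.45497/0.130334 − 0.103599/0.0193210 = 34.1812 − 5.36199 = 28.8192 atm
ΔP = 28.8192 − 32.0502 = -3.231 atm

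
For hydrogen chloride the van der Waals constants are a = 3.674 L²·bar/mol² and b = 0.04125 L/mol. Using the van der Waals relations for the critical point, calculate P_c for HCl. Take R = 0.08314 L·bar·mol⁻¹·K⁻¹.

For a van der Waals gas, P_c = a/(27b²).
P_c = 3.674/(27×(0.04125)²) = 3.674/0.045942 = 79.97 bar

P_c ≈ 79.97 bar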